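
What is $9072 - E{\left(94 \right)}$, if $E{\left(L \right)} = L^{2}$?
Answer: $236$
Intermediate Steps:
$9072 - E{\left(94 \right)} = 9072 - 94^{2} = 9072 - 8836 = 236$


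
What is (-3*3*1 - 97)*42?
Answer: -4452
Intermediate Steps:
(-3*3*1 - 97)*42 = (-9*1 - 97)*42 = (-9 - 97)*42 = -106*42 = -4452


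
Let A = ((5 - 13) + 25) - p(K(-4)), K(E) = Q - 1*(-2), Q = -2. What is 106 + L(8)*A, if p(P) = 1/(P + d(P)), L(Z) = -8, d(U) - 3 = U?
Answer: -82/3 ≈ -27.333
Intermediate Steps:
K(E) = 0 (K(E) = -2 - 1*(-2) = -2 + 2 = 0)
d(U) = 3 + U
p(P) = 1/(3 + 2*P) (p(P) = 1/(P + (3 + P)) = 1/(3 + 2*P))
A = 50/3 (A = ((5 - 13) + 25) - 1/(3 + 2*0) = (-8 + 25) - 1/(3 + 0) = 17 - 1/3 = 17 - 1*⅓ = 17 - ⅓ = 50/3 ≈ 16.667)
106 + L(8)*A = 106 - 8*50/3 = 106 - 400/3 = -82/3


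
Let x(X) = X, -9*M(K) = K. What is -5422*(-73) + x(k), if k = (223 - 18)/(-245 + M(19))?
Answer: 880270699/2224 ≈ 3.9581e+5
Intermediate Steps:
M(K) = -K/9
k = -1845/2224 (k = (223 - 18)/(-245 - ⅑*19) = 205/(-245 - 19/9) = 205/(-2224/9) = 205*(-9/2224) = -1845/2224 ≈ -0.82959)
-5422*(-73) + x(k) = -5422*(-73) - 1845/2224 = 395806 - 1845/2224 = 880270699/2224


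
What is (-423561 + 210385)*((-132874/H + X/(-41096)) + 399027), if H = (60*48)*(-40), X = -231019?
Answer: -3146226811506280643/36986400 ≈ -8.5064e+10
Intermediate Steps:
H = -115200 (H = 2880*(-40) = -115200)
(-423561 + 210385)*((-132874/H + X/(-41096)) + 399027) = (-423561 + 210385)*((-132874/(-115200) - 231019/(-41096)) + 399027) = -213176*((-132874*(-1/115200) - 231019*(-1/41096)) + 399027) = -213176*((66437/57600 + 231019/41096) + 399027) = -213176*(2004623669/295891200 + 399027) = -213176*118070582486069/295891200 = -3146226811506280643/36986400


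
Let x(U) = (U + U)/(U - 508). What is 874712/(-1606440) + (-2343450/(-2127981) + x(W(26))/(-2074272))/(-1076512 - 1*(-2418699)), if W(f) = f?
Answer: -262815829712865776837419/482671436632972906845680 ≈ -0.54450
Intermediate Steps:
x(U) = 2*U/(-508 + U) (x(U) = (2*U)/(-508 + U) = 2*U/(-508 + U))
874712/(-1606440) + (-2343450/(-2127981) + x(W(26))/(-2074272))/(-1076512 - 1*(-2418699)) = 874712/(-1606440) + (-2343450/(-2127981) + (2*26/(-508 + 26))/(-2074272))/(-1076512 - 1*(-2418699)) = 874712*(-1/1606440) + (-2343450*(-1/2127981) + (2*26/(-482))*(-1/2074272))/(-1076512 + 2418699) = -109339/200805 + (781150/709327 + (2*26*(-1/482))*(-1/2074272))/1342187 = -109339/200805 + (781150/709327 - 26/241*(-1/2074272))*(1/1342187) = -109339/200805 + (781150/709327 + 13/249949776)*(1/1342187) = -109339/200805 + (195248276743651/177296124760752)*(1/1342187) = -109339/200805 + 195248276743651/237964553804259444624 = -262815829712865776837419/482671436632972906845680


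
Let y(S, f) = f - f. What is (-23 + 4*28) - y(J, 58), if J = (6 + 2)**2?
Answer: 89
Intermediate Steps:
J = 64 (J = 8**2 = 64)
y(S, f) = 0
(-23 + 4*28) - y(J, 58) = (-23 + 4*28) - 1*0 = (-23 + 112) + 0 = 89 + 0 = 89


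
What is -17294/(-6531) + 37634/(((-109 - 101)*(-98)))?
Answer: 14326147/3200190 ≈ 4.4767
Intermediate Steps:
-17294/(-6531) + 37634/(((-109 - 101)*(-98))) = -17294*(-1/6531) + 37634/((-210*(-98))) = 17294/6531 + 37634/20580 = 17294/6531 + 37634*(1/20580) = 17294/6531 + 18817/10290 = 14326147/3200190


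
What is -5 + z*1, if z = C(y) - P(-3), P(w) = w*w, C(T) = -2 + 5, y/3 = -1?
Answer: -11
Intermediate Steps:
y = -3 (y = 3*(-1) = -3)
C(T) = 3
P(w) = w²
z = -6 (z = 3 - 1*(-3)² = 3 - 1*9 = 3 - 9 = -6)
-5 + z*1 = -5 - 6*1 = -5 - 6 = -11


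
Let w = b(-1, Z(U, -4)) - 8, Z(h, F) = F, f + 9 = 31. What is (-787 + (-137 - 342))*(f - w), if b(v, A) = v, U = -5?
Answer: -39246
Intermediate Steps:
f = 22 (f = -9 + 31 = 22)
w = -9 (w = -1 - 8 = -9)
(-787 + (-137 - 342))*(f - w) = (-787 + (-137 - 342))*(22 - 1*(-9)) = (-787 - 479)*(22 + 9) = -1266*31 = -39246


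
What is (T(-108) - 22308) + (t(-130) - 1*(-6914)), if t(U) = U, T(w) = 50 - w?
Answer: -15366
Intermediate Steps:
(T(-108) - 22308) + (t(-130) - 1*(-6914)) = ((50 - 1*(-108)) - 22308) + (-130 - 1*(-6914)) = ((50 + 108) - 22308) + (-130 + 6914) = (158 - 22308) + 6784 = -22150 + 6784 = -15366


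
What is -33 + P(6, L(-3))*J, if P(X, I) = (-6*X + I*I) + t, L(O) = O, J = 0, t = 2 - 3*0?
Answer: -33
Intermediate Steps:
t = 2 (t = 2 + 0 = 2)
P(X, I) = 2 + I² - 6*X (P(X, I) = (-6*X + I*I) + 2 = (-6*X + I²) + 2 = (I² - 6*X) + 2 = 2 + I² - 6*X)
-33 + P(6, L(-3))*J = -33 + (2 + (-3)² - 6*6)*0 = -33 + (2 + 9 - 36)*0 = -33 - 25*0 = -33 + 0 = -33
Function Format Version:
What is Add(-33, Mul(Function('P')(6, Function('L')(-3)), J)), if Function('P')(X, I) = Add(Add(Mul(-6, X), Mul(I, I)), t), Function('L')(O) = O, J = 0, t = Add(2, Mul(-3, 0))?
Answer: -33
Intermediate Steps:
t = 2 (t = Add(2, 0) = 2)
Function('P')(X, I) = Add(2, Pow(I, 2), Mul(-6, X)) (Function('P')(X, I) = Add(Add(Mul(-6, X), Mul(I, I)), 2) = Add(Add(Mul(-6, X), Pow(I, 2)), 2) = Add(Add(Pow(I, 2), Mul(-6, X)), 2) = Add(2, Pow(I, 2), Mul(-6, X)))
Add(-33, Mul(Function('P')(6, Function('L')(-3)), J)) = Add(-33, Mul(Add(2, Pow(-3, 2), Mul(-6, 6)), 0)) = Add(-33, Mul(Add(2, 9, -36), 0)) = Add(-33, Mul(-25, 0)) = Add(-33, 0) = -33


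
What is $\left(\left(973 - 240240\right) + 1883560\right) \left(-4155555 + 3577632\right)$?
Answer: $-950274743439$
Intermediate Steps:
$\left(\left(973 - 240240\right) + 1883560\right) \left(-4155555 + 3577632\right) = \left(\left(973 - 240240\right) + 1883560\right) \left(-577923\right) = \left(-239267 + 1883560\right) \left(-577923\right) = 1644293 \left(-577923\right) = -950274743439$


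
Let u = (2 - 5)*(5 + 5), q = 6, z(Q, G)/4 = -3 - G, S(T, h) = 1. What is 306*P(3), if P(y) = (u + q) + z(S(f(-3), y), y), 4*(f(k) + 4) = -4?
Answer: -14688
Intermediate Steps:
f(k) = -5 (f(k) = -4 + (¼)*(-4) = -4 - 1 = -5)
z(Q, G) = -12 - 4*G (z(Q, G) = 4*(-3 - G) = -12 - 4*G)
u = -30 (u = -3*10 = -30)
P(y) = -36 - 4*y (P(y) = (-30 + 6) + (-12 - 4*y) = -24 + (-12 - 4*y) = -36 - 4*y)
306*P(3) = 306*(-36 - 4*3) = 306*(-36 - 12) = 306*(-48) = -14688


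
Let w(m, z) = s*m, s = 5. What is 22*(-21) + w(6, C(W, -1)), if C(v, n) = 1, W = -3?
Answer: -432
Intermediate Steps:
w(m, z) = 5*m
22*(-21) + w(6, C(W, -1)) = 22*(-21) + 5*6 = -462 + 30 = -432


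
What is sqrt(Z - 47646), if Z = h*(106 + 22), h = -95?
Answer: I*sqrt(59806) ≈ 244.55*I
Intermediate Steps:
Z = -12160 (Z = -95*(106 + 22) = -95*128 = -12160)
sqrt(Z - 47646) = sqrt(-12160 - 47646) = sqrt(-59806) = I*sqrt(59806)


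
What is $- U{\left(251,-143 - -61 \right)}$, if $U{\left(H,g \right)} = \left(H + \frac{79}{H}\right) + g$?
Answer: $- \frac{42498}{251} \approx -169.31$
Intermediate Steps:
$U{\left(H,g \right)} = H + g + \frac{79}{H}$
$- U{\left(251,-143 - -61 \right)} = - (251 - 82 + \frac{79}{251}) = \left(-1\right) \frac{42498}{251} = - \frac{42498}{251}$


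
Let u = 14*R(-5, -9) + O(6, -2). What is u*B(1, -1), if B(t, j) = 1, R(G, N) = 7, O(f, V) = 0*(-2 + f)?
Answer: 98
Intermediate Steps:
O(f, V) = 0
u = 98 (u = 14*7 + 0 = 98 + 0 = 98)
u*B(1, -1) = 98*1 = 98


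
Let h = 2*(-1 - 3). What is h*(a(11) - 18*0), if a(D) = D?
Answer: -88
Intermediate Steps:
h = -8 (h = 2*(-4) = -8)
h*(a(11) - 18*0) = -8*(11 - 18*0) = -8*(11 + 0) = -8*11 = -88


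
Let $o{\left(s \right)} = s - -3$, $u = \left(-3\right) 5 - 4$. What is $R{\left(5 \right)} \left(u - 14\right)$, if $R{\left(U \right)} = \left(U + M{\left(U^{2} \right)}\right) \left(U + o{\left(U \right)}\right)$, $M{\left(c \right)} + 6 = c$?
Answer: $-10296$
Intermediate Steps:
$u = -19$ ($u = -15 - 4 = -19$)
$o{\left(s \right)} = 3 + s$ ($o{\left(s \right)} = s + 3 = 3 + s$)
$M{\left(c \right)} = -6 + c$
$R{\left(U \right)} = \left(3 + 2 U\right) \left(-6 + U + U^{2}\right)$ ($R{\left(U \right)} = \left(U + \left(-6 + U^{2}\right)\right) \left(U + \left(3 + U\right)\right) = \left(-6 + U + U^{2}\right) \left(3 + 2 U\right) = \left(3 + 2 U\right) \left(-6 + U + U^{2}\right)$)
$R{\left(5 \right)} \left(u - 14\right) = \left(-18 - 45 + 2 \cdot 5^{3} + 5 \cdot 5^{2}\right) \left(-19 - 14\right) = \left(-18 - 45 + 2 \cdot 125 + 5 \cdot 25\right) \left(-33\right) = \left(-18 - 45 + 250 + 125\right) \left(-33\right) = 312 \left(-33\right) = -10296$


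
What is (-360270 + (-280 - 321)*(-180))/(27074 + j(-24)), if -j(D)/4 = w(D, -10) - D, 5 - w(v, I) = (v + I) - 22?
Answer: -126045/13367 ≈ -9.4296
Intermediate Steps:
w(v, I) = 27 - I - v (w(v, I) = 5 - ((v + I) - 22) = 5 - ((I + v) - 22) = 5 - (-22 + I + v) = 5 + (22 - I - v) = 27 - I - v)
j(D) = -148 + 8*D (j(D) = -4*((27 - 1*(-10) - D) - D) = -4*((27 + 10 - D) - D) = -4*((37 - D) - D) = -4*(37 - 2*D) = -148 + 8*D)
(-360270 + (-280 - 321)*(-180))/(27074 + j(-24)) = (-360270 + (-280 - 321)*(-180))/(27074 + (-148 + 8*(-24))) = (-360270 - 601*(-180))/(27074 + (-148 - 192)) = (-360270 + 108180)/(27074 - 340) = -252090/26734 = -252090*1/26734 = -126045/13367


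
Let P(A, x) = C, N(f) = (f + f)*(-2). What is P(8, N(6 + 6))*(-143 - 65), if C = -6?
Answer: 1248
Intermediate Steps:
N(f) = -4*f (N(f) = (2*f)*(-2) = -4*f)
P(A, x) = -6
P(8, N(6 + 6))*(-143 - 65) = -6*(-143 - 65) = -6*(-208) = 1248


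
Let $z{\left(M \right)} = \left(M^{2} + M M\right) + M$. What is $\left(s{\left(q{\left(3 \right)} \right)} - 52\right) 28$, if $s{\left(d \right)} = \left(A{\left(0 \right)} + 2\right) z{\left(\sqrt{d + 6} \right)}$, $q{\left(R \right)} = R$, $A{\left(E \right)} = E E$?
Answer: $-280$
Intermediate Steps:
$A{\left(E \right)} = E^{2}$
$z{\left(M \right)} = M + 2 M^{2}$ ($z{\left(M \right)} = \left(M^{2} + M^{2}\right) + M = 2 M^{2} + M = M + 2 M^{2}$)
$s{\left(d \right)} = 2 \sqrt{6 + d} \left(1 + 2 \sqrt{6 + d}\right)$ ($s{\left(d \right)} = \left(0^{2} + 2\right) \sqrt{d + 6} \left(1 + 2 \sqrt{d + 6}\right) = \left(0 + 2\right) \sqrt{6 + d} \left(1 + 2 \sqrt{6 + d}\right) = 2 \sqrt{6 + d} \left(1 + 2 \sqrt{6 + d}\right)$)
$\left(s{\left(q{\left(3 \right)} \right)} - 52\right) 28 = \left(\left(24 + 2 \sqrt{6 + 3} + 4 \cdot 3\right) - 52\right) 28 = \left(\left(24 + 2 \sqrt{9} + 12\right) - 52\right) 28 = \left(\left(24 + 2 \cdot 3 + 12\right) - 52\right) 28 = \left(\left(24 + 6 + 12\right) - 52\right) 28 = \left(42 - 52\right) 28 = \left(-10\right) 28 = -280$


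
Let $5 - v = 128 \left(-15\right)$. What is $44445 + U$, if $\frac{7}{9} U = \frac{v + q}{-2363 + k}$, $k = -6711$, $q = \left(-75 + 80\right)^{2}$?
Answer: $\frac{108578460}{2443} \approx 44445.0$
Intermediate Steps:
$q = 25$ ($q = 5^{2} = 25$)
$v = 1925$ ($v = 5 - 128 \left(-15\right) = 5 - -1920 = 5 + 1920 = 1925$)
$U = - \frac{675}{2443}$ ($U = \frac{9 \frac{1925 + 25}{-2363 - 6711}}{7} = \frac{9 \frac{1950}{-9074}}{7} = \frac{9 \cdot 1950 \left(- \frac{1}{9074}\right)}{7} = \frac{9}{7} \left(- \frac{75}{349}\right) = - \frac{675}{2443} \approx -0.2763$)
$44445 + U = 44445 - \frac{675}{2443} = \frac{108578460}{2443}$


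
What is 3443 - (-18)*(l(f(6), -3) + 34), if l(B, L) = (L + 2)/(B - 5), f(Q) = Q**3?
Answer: 855587/211 ≈ 4054.9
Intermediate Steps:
l(B, L) = (2 + L)/(-5 + B)
3443 - (-18)*(l(f(6), -3) + 34) = 3443 - (-18)*((2 - 3)/(-5 + 6**3) + 34) = 3443 - (-18)*(-1/(-5 + 216) + 34) = 3443 - (-18)*(-1/211 + 34) = 3443 - (-18)*7173/211 = 3443 - 1*(-129114/211) = 3443 + 129114/211 = 855587/211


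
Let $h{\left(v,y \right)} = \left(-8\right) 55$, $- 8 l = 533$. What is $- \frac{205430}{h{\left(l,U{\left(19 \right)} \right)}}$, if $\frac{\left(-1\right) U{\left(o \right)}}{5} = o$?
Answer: $\frac{20543}{44} \approx 466.89$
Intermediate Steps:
$l = - \frac{533}{8}$ ($l = \left(- \frac{1}{8}\right) 533 = - \frac{533}{8} \approx -66.625$)
$U{\left(o \right)} = - 5 o$
$h{\left(v,y \right)} = -440$
$- \frac{205430}{h{\left(l,U{\left(19 \right)} \right)}} = - \frac{205430}{-440} = \left(-205430\right) \left(- \frac{1}{440}\right) = \frac{20543}{44}$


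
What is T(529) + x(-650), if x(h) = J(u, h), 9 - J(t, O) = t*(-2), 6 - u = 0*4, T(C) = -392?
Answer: -371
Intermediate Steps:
u = 6 (u = 6 - 0*4 = 6 - 1*0 = 6 + 0 = 6)
J(t, O) = 9 + 2*t (J(t, O) = 9 - t*(-2) = 9 - (-2)*t = 9 + 2*t)
x(h) = 21 (x(h) = 9 + 2*6 = 9 + 12 = 21)
T(529) + x(-650) = -392 + 21 = -371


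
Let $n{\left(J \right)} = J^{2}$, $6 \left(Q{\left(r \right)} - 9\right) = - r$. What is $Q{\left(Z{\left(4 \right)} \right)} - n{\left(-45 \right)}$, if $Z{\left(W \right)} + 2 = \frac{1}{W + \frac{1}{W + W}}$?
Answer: $- \frac{199555}{99} \approx -2015.7$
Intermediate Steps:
$Z{\left(W \right)} = -2 + \frac{1}{W + \frac{1}{2 W}}$ ($Z{\left(W \right)} = -2 + \frac{1}{W + \frac{1}{W + W}} = -2 + \frac{1}{W + \frac{1}{2 W}}$)
$Q{\left(r \right)} = 9 - \frac{r}{6}$ ($Q{\left(r \right)} = 9 + \frac{\left(-1\right) r}{6} = 9 - \frac{r}{6}$)
$Q{\left(Z{\left(4 \right)} \right)} - n{\left(-45 \right)} = \left(9 - \frac{2 \frac{1}{1 + 2 \cdot 4^{2}} \left(-1 + 4 - 2 \cdot 4^{2}\right)}{6}\right) - \left(-45\right)^{2} = \left(9 - \frac{2 \frac{1}{1 + 2 \cdot 16} \left(-1 + 4 - 32\right)}{6}\right) - 2025 = \left(9 - \frac{2 \frac{1}{1 + 32} \left(-1 + 4 - 32\right)}{6}\right) - 2025 = \left(9 - \frac{2 \cdot \frac{1}{33} \left(-29\right)}{6}\right) - 2025 = \left(9 - - \frac{29}{99}\right) - 2025 = \left(9 + \frac{29}{99}\right) - 2025 = \frac{920}{99} - 2025 = - \frac{199555}{99}$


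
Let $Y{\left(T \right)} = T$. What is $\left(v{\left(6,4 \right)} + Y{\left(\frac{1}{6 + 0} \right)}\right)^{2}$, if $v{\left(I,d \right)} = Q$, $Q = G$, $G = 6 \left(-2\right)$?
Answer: $\frac{5041}{36} \approx 140.03$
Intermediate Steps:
$G = -12$
$Q = -12$
$v{\left(I,d \right)} = -12$
$\left(v{\left(6,4 \right)} + Y{\left(\frac{1}{6 + 0} \right)}\right)^{2} = \left(-12 + \frac{1}{6 + 0}\right)^{2} = \left(-12 + \frac{1}{6}\right)^{2} = \left(- \frac{71}{6}\right)^{2} = \frac{5041}{36}$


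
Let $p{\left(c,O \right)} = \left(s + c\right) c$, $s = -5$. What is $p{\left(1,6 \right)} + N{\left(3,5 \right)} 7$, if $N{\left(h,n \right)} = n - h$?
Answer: $10$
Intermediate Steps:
$p{\left(c,O \right)} = c \left(-5 + c\right)$ ($p{\left(c,O \right)} = \left(-5 + c\right) c = c \left(-5 + c\right)$)
$p{\left(1,6 \right)} + N{\left(3,5 \right)} 7 = 1 \left(-5 + 1\right) + \left(5 - 3\right) 7 = 1 \left(-4\right) + \left(5 - 3\right) 7 = -4 + 2 \cdot 7 = -4 + 14 = 10$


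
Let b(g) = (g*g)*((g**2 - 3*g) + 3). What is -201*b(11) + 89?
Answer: -2213122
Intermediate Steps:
b(g) = g**2*(3 + g**2 - 3*g)
-201*b(11) + 89 = -201*11**2*(3 + 11**2 - 3*11) + 89 = -24321*(3 + 121 - 33) + 89 = -24321*91 + 89 = -201*11011 + 89 = -2213211 + 89 = -2213122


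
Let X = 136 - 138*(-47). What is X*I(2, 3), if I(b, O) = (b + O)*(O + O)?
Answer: 198660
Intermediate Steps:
I(b, O) = 2*O*(O + b) (I(b, O) = (O + b)*(2*O) = 2*O*(O + b))
X = 6622 (X = 136 + 6486 = 6622)
X*I(2, 3) = 6622*(2*3*(3 + 2)) = 6622*(2*3*5) = 6622*30 = 198660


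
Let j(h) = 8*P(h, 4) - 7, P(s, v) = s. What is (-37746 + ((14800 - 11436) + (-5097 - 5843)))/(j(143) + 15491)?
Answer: -22661/8314 ≈ -2.7256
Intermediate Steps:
j(h) = -7 + 8*h (j(h) = 8*h - 7 = -7 + 8*h)
(-37746 + ((14800 - 11436) + (-5097 - 5843)))/(j(143) + 15491) = (-37746 + ((14800 - 11436) + (-5097 - 5843)))/((-7 + 8*143) + 15491) = (-37746 + (3364 - 10940))/((-7 + 1144) + 15491) = (-37746 - 7576)/(1137 + 15491) = -45322/16628 = -45322*1/16628 = -22661/8314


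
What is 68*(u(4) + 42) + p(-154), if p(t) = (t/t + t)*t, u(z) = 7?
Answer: 26894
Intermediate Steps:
p(t) = t*(1 + t) (p(t) = (1 + t)*t = t*(1 + t))
68*(u(4) + 42) + p(-154) = 68*(7 + 42) - 154*(1 - 154) = 68*49 - 154*(-153) = 3332 + 23562 = 26894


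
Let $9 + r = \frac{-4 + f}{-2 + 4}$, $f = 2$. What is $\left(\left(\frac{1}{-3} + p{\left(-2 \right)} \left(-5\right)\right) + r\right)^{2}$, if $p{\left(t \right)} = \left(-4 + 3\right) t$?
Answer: $\frac{3721}{9} \approx 413.44$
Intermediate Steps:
$p{\left(t \right)} = - t$
$r = -10$ ($r = -9 + \frac{-4 + 2}{-2 + 4} = -9 - \frac{2}{2} = -9 - 1 = -10$)
$\left(\left(\frac{1}{-3} + p{\left(-2 \right)} \left(-5\right)\right) + r\right)^{2} = \left(\left(\frac{1}{-3} + \left(-1\right) \left(-2\right) \left(-5\right)\right) - 10\right)^{2} = \left(\left(- \frac{1}{3} + 2 \left(-5\right)\right) - 10\right)^{2} = \left(\left(- \frac{1}{3} - 10\right) - 10\right)^{2} = \left(- \frac{31}{3} - 10\right)^{2} = \left(- \frac{61}{3}\right)^{2} = \frac{3721}{9}$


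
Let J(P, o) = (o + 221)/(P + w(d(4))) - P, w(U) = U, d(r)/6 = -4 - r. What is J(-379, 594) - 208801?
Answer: -88997009/427 ≈ -2.0842e+5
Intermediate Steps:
d(r) = -24 - 6*r (d(r) = 6*(-4 - r) = -24 - 6*r)
J(P, o) = -P + (221 + o)/(-48 + P) (J(P, o) = (o + 221)/(P + (-24 - 6*4)) - P = (221 + o)/(P + (-24 - 24)) - P = (221 + o)/(P - 48) - P = (221 + o)/(-48 + P) - P = -P + (221 + o)/(-48 + P))
J(-379, 594) - 208801 = (221 + 594 - 1*(-379)² + 48*(-379))/(-48 - 379) - 208801 = (221 + 594 - 1*143641 - 18192)/(-427) - 208801 = -(221 + 594 - 143641 - 18192)/427 - 208801 = -1/427*(-161018) - 208801 = 161018/427 - 208801 = -88997009/427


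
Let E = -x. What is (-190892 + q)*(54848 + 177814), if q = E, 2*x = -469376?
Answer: 10189664952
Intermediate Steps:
x = -234688 (x = (1/2)*(-469376) = -234688)
E = 234688 (E = -1*(-234688) = 234688)
q = 234688
(-190892 + q)*(54848 + 177814) = (-190892 + 234688)*(54848 + 177814) = 43796*232662 = 10189664952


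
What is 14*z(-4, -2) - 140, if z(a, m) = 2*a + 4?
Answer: -196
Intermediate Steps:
z(a, m) = 4 + 2*a
14*z(-4, -2) - 140 = 14*(4 + 2*(-4)) - 140 = 14*(4 - 8) - 140 = 14*(-4) - 140 = -56 - 140 = -196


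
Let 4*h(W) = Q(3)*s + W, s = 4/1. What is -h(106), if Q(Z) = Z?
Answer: -59/2 ≈ -29.500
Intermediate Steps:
s = 4 (s = 4*1 = 4)
h(W) = 3 + W/4 (h(W) = (3*4 + W)/4 = (12 + W)/4 = 3 + W/4)
-h(106) = -(3 + (1/4)*106) = -(3 + 53/2) = -1*59/2 = -59/2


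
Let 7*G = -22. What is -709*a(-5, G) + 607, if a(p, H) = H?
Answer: 19847/7 ≈ 2835.3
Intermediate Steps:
G = -22/7 (G = (⅐)*(-22) = -22/7 ≈ -3.1429)
-709*a(-5, G) + 607 = -709*(-22/7) + 607 = 15598/7 + 607 = 19847/7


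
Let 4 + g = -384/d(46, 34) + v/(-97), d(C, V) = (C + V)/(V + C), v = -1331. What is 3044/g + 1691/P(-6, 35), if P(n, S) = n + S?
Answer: 52828983/1052845 ≈ 50.177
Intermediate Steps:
P(n, S) = S + n
d(C, V) = 1 (d(C, V) = (C + V)/(C + V) = 1)
g = -36305/97 (g = -4 + (-384/1 - 1331/(-97)) = -4 + (-384*1 - 1331*(-1/97)) = -4 + (-384 + 1331/97) = -4 - 35917/97 = -36305/97 ≈ -374.28)
3044/g + 1691/P(-6, 35) = 3044/(-36305/97) + 1691/(35 - 6) = 3044*(-97/36305) + 1691/29 = -295268/36305 + 1691*(1/29) = -295268/36305 + 1691/29 = 52828983/1052845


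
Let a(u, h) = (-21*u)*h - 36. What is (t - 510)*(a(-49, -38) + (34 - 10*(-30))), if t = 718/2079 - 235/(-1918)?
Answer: 5631487406066/284823 ≈ 1.9772e+7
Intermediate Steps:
a(u, h) = -36 - 21*h*u (a(u, h) = -21*h*u - 36 = -36 - 21*h*u)
t = 266527/569646 (t = 718*(1/2079) - 235*(-1/1918) = 718/2079 + 235/1918 = 266527/569646 ≈ 0.46788)
(t - 510)*(a(-49, -38) + (34 - 10*(-30))) = (266527/569646 - 510)*((-36 - 21*(-38)*(-49)) + (34 - 10*(-30))) = -290252933*((-36 - 39102) + (34 + 300))/569646 = -290252933*(-39138 + 334)/569646 = -290252933/569646*(-38804) = 5631487406066/284823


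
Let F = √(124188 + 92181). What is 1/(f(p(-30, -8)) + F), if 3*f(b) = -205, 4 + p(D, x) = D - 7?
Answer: 615/1905296 + 27*√24041/1905296 ≈ 0.0025200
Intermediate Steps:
p(D, x) = -11 + D (p(D, x) = -4 + (D - 7) = -4 + (-7 + D) = -11 + D)
f(b) = -205/3 (f(b) = (⅓)*(-205) = -205/3)
F = 3*√24041 (F = √216369 = 3*√24041 ≈ 465.15)
1/(f(p(-30, -8)) + F) = 1/(-205/3 + 3*√24041)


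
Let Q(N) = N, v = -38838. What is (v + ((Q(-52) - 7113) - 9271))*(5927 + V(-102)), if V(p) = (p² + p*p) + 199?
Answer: -1488749916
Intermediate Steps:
V(p) = 199 + 2*p² (V(p) = (p² + p²) + 199 = 2*p² + 199 = 199 + 2*p²)
(v + ((Q(-52) - 7113) - 9271))*(5927 + V(-102)) = (-38838 + ((-52 - 7113) - 9271))*(5927 + (199 + 2*(-102)²)) = (-38838 + (-7165 - 9271))*(5927 + (199 + 2*10404)) = (-38838 - 16436)*(5927 + (199 + 20808)) = -55274*(5927 + 21007) = -55274*26934 = -1488749916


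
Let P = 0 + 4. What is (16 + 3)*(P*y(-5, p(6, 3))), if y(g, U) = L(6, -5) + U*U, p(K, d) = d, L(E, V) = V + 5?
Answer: 684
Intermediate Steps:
L(E, V) = 5 + V
y(g, U) = U² (y(g, U) = (5 - 5) + U*U = 0 + U² = U²)
P = 4
(16 + 3)*(P*y(-5, p(6, 3))) = (16 + 3)*(4*3²) = 19*(4*9) = 19*36 = 684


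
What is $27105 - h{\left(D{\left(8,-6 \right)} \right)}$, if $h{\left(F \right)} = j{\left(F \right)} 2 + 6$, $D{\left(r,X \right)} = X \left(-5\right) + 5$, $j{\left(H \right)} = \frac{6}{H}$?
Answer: $\frac{948453}{35} \approx 27099.0$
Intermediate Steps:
$D{\left(r,X \right)} = 5 - 5 X$ ($D{\left(r,X \right)} = - 5 X + 5 = 5 - 5 X$)
$h{\left(F \right)} = 6 + \frac{12}{F}$ ($h{\left(F \right)} = \frac{6}{F} 2 + 6 = \frac{12}{F} + 6 = 6 + \frac{12}{F}$)
$27105 - h{\left(D{\left(8,-6 \right)} \right)} = 27105 - \left(6 + \frac{12}{5 - -30}\right) = 27105 - \left(6 + \frac{12}{5 + 30}\right) = 27105 - \left(6 + \frac{12}{35}\right) = 27105 - \frac{222}{35} = \frac{948453}{35}$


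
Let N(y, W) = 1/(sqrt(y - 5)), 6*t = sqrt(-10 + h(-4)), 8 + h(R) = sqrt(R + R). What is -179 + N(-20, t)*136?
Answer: -179 - 136*I/5 ≈ -179.0 - 27.2*I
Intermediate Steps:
h(R) = -8 + sqrt(2)*sqrt(R) (h(R) = -8 + sqrt(R + R) = -8 + sqrt(2*R) = -8 + sqrt(2)*sqrt(R))
t = sqrt(-18 + 2*I*sqrt(2))/6 (t = sqrt(-10 + (-8 + sqrt(2)*sqrt(-4)))/6 = sqrt(-10 + (-8 + sqrt(2)*(2*I)))/6 = sqrt(-10 + (-8 + 2*I*sqrt(2)))/6 = sqrt(-18 + 2*I*sqrt(2))/6 ≈ 0.055386 + 0.70927*I)
N(y, W) = 1/sqrt(-5 + y) (N(y, W) = 1/(sqrt(-5 + y)) = 1/sqrt(-5 + y))
-179 + N(-20, t)*136 = -179 + 136/sqrt(-5 - 20) = -179 + 136/sqrt(-25) = -179 - I/5*136 = -179 - 136*I/5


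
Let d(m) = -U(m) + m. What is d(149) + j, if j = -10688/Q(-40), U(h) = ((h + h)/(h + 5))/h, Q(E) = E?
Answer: 160232/385 ≈ 416.19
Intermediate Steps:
U(h) = 2/(5 + h) (U(h) = ((2*h)/(5 + h))/h = (2*h/(5 + h))/h = 2/(5 + h))
j = 1336/5 (j = -10688/(-40) = -10688*(-1/40) = 1336/5 ≈ 267.20)
d(m) = m - 2/(5 + m) (d(m) = -2/(5 + m) + m = m - 2/(5 + m))
d(149) + j = (-2 + 149*(5 + 149))/(5 + 149) + 1336/5 = (-2 + 149*154)/154 + 1336/5 = (-2 + 22946)/154 + 1336/5 = (1/154)*22944 + 1336/5 = 11472/77 + 1336/5 = 160232/385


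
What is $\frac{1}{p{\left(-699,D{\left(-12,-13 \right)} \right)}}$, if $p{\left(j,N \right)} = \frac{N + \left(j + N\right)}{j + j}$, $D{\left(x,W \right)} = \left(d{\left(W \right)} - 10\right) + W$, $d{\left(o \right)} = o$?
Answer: $\frac{466}{257} \approx 1.8132$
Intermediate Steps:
$D{\left(x,W \right)} = -10 + 2 W$ ($D{\left(x,W \right)} = \left(W - 10\right) + W = \left(-10 + W\right) + W = -10 + 2 W$)
$p{\left(j,N \right)} = \frac{j + 2 N}{2 j}$ ($p{\left(j,N \right)} = \frac{N + \left(N + j\right)}{2 j} = \left(j + 2 N\right) \frac{1}{2 j} = \frac{j + 2 N}{2 j}$)
$\frac{1}{p{\left(-699,D{\left(-12,-13 \right)} \right)}} = \frac{1}{\frac{1}{-699} \left(\left(-10 + 2 \left(-13\right)\right) + \frac{1}{2} \left(-699\right)\right)} = \frac{1}{\left(- \frac{1}{699}\right) \left(\left(-10 - 26\right) - \frac{699}{2}\right)} = \frac{1}{\left(- \frac{1}{699}\right) \left(-36 - \frac{699}{2}\right)} = \frac{1}{\left(- \frac{1}{699}\right) \left(- \frac{771}{2}\right)} = \frac{1}{\frac{257}{466}} = \frac{466}{257}$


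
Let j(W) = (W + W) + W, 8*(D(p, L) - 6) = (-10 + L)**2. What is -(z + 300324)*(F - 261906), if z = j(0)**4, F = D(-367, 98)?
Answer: 78364141968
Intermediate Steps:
D(p, L) = 6 + (-10 + L)**2/8
F = 974 (F = 6 + (-10 + 98)**2/8 = 6 + (1/8)*88**2 = 6 + (1/8)*7744 = 6 + 968 = 974)
j(W) = 3*W (j(W) = 2*W + W = 3*W)
z = 0 (z = (3*0)**4 = 0**4 = 0)
-(z + 300324)*(F - 261906) = -(0 + 300324)*(974 - 261906) = -300324*(-260932) = -1*(-78364141968) = 78364141968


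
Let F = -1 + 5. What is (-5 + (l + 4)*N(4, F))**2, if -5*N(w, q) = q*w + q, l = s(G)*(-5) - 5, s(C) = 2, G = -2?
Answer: 1521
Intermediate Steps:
F = 4
l = -15 (l = 2*(-5) - 5 = -10 - 5 = -15)
N(w, q) = -q/5 - q*w/5 (N(w, q) = -(q*w + q)/5 = -(q + q*w)/5 = -q/5 - q*w/5)
(-5 + (l + 4)*N(4, F))**2 = (-5 + (-15 + 4)*(-1/5*4*(1 + 4)))**2 = (-5 - (-11)*4*5/5)**2 = (-5 - 11*(-4))**2 = (-5 + 44)**2 = 39**2 = 1521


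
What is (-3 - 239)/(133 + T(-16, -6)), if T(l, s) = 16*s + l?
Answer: -242/21 ≈ -11.524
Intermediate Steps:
T(l, s) = l + 16*s
(-3 - 239)/(133 + T(-16, -6)) = (-3 - 239)/(133 + (-16 + 16*(-6))) = -242/(133 + (-16 - 96)) = -242/(133 - 112) = -242/21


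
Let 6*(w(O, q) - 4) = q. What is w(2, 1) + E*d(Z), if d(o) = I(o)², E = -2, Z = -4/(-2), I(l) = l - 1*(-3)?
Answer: -275/6 ≈ -45.833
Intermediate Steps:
w(O, q) = 4 + q/6
I(l) = 3 + l (I(l) = l + 3 = 3 + l)
Z = 2 (Z = -4*(-½) = 2)
d(o) = (3 + o)²
w(2, 1) + E*d(Z) = (4 + (⅙)*1) - 2*(3 + 2)² = (4 + ⅙) - 2*5² = 25/6 - 2*25 = 25/6 - 50 = -275/6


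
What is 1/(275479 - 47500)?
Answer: 1/227979 ≈ 4.3864e-6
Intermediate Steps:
1/(275479 - 47500) = 1/227979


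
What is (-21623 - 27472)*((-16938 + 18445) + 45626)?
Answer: -2313994635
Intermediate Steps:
(-21623 - 27472)*((-16938 + 18445) + 45626) = -49095*(1507 + 45626) = -49095*47133 = -2313994635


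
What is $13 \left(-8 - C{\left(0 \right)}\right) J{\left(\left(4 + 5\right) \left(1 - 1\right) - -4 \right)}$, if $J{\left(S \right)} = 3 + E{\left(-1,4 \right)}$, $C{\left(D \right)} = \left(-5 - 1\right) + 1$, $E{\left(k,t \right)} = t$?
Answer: $-273$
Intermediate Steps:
$C{\left(D \right)} = -5$ ($C{\left(D \right)} = -6 + 1 = -5$)
$J{\left(S \right)} = 7$ ($J{\left(S \right)} = 3 + 4 = 7$)
$13 \left(-8 - C{\left(0 \right)}\right) J{\left(\left(4 + 5\right) \left(1 - 1\right) - -4 \right)} = 13 \left(-8 - -5\right) 7 = 13 \left(-8 + 5\right) 7 = 13 \left(-3\right) 7 = \left(-39\right) 7 = -273$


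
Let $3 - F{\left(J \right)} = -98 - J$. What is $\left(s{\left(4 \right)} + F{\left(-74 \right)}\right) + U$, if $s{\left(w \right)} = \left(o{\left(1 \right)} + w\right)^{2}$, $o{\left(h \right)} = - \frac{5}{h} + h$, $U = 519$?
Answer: $546$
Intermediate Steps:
$F{\left(J \right)} = 101 + J$ ($F{\left(J \right)} = 3 - \left(-98 - J\right) = 3 + \left(98 + J\right) = 101 + J$)
$o{\left(h \right)} = h - \frac{5}{h}$
$s{\left(w \right)} = \left(-4 + w\right)^{2}$ ($s{\left(w \right)} = \left(\left(1 - \frac{5}{1}\right) + w\right)^{2} = \left(\left(1 - 5\right) + w\right)^{2} = \left(-4 + w\right)^{2}$)
$\left(s{\left(4 \right)} + F{\left(-74 \right)}\right) + U = \left(\left(-4 + 4\right)^{2} + \left(101 - 74\right)\right) + 519 = \left(0^{2} + 27\right) + 519 = \left(0 + 27\right) + 519 = 27 + 519 = 546$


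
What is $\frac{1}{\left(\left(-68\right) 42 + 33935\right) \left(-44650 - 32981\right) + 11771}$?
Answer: $- \frac{1}{2412682078} \approx -4.1448 \cdot 10^{-10}$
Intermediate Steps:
$\frac{1}{\left(\left(-68\right) 42 + 33935\right) \left(-44650 - 32981\right) + 11771} = \frac{1}{\left(-2856 + 33935\right) \left(-77631\right) + 11771} = \frac{1}{31079 \left(-77631\right) + 11771} = \frac{1}{-2412693849 + 11771} = \frac{1}{-2412682078} = - \frac{1}{2412682078}$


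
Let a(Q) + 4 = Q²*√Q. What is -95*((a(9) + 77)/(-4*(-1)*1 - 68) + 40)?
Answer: -53295/16 ≈ -3330.9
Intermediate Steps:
a(Q) = -4 + Q^(5/2) (a(Q) = -4 + Q²*√Q = -4 + Q^(5/2))
-95*((a(9) + 77)/(-4*(-1)*1 - 68) + 40) = -95*(((-4 + 9^(5/2)) + 77)/(-4*(-1)*1 - 68) + 40) = -95*(((-4 + 243) + 77)/(4*1 - 68) + 40) = -95*((239 + 77)/(4 - 68) + 40) = -95*(316/(-64) + 40) = -95*(316*(-1/64) + 40) = -95*(-79/16 + 40) = -95*561/16 = -53295/16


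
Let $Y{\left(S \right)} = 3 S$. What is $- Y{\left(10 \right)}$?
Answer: $-30$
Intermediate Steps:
$- Y{\left(10 \right)} = - 3 \cdot 10 = \left(-1\right) 30 = -30$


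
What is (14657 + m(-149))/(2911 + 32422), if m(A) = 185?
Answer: 14842/35333 ≈ 0.42006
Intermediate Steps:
(14657 + m(-149))/(2911 + 32422) = (14657 + 185)/(2911 + 32422) = 14842/35333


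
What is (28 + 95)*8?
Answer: 984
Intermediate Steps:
(28 + 95)*8 = 123*8 = 984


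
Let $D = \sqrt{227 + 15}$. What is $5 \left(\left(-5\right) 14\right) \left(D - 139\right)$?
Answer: $48650 - 3850 \sqrt{2} \approx 43205.0$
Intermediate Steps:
$D = 11 \sqrt{2}$ ($D = \sqrt{242} = 11 \sqrt{2} \approx 15.556$)
$5 \left(\left(-5\right) 14\right) \left(D - 139\right) = 5 \left(\left(-5\right) 14\right) \left(11 \sqrt{2} - 139\right) = 5 \left(-70\right) \left(-139 + 11 \sqrt{2}\right) = - 350 \left(-139 + 11 \sqrt{2}\right) = 48650 - 3850 \sqrt{2}$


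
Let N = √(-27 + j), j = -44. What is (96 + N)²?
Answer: (96 + I*√71)² ≈ 9145.0 + 1617.8*I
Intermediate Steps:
N = I*√71 (N = √(-27 - 44) = √(-71) = I*√71 ≈ 8.4261*I)
(96 + N)² = (96 + I*√71)²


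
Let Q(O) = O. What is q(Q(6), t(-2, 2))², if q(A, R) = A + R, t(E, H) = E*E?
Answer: 100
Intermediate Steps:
t(E, H) = E²
q(Q(6), t(-2, 2))² = (6 + (-2)²)² = (6 + 4)² = 10² = 100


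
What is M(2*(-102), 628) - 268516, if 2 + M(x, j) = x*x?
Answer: -226902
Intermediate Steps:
M(x, j) = -2 + x² (M(x, j) = -2 + x*x = -2 + x²)
M(2*(-102), 628) - 268516 = (-2 + (2*(-102))²) - 268516 = (-2 + (-204)²) - 268516 = (-2 + 41616) - 268516 = 41614 - 268516 = -226902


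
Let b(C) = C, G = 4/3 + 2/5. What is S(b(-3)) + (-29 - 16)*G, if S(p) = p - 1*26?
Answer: -107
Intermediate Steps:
G = 26/15 (G = 4*(1/3) + 2*(1/5) = 4/3 + 2/5 = 26/15 ≈ 1.7333)
S(p) = -26 + p (S(p) = p - 26 = -26 + p)
S(b(-3)) + (-29 - 16)*G = (-26 - 3) + (-29 - 16)*(26/15) = -29 - 45*26/15 = -29 - 78 = -107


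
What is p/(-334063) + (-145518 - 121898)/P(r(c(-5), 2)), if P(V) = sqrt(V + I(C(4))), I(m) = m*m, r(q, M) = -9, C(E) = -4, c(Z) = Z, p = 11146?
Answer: -11146/334063 - 267416*sqrt(7)/7 ≈ -1.0107e+5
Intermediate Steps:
I(m) = m**2
P(V) = sqrt(16 + V) (P(V) = sqrt(V + (-4)**2) = sqrt(V + 16) = sqrt(16 + V))
p/(-334063) + (-145518 - 121898)/P(r(c(-5), 2)) = 11146/(-334063) + (-145518 - 121898)/(sqrt(16 - 9)) = 11146*(-1/334063) - 267416*sqrt(7)/7 = -11146/334063 - 267416*sqrt(7)/7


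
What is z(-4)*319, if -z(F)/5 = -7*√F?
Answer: 22330*I ≈ 22330.0*I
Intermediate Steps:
z(F) = 35*√F (z(F) = -(-35)*√F = 35*√F)
z(-4)*319 = (35*√(-4))*319 = (35*(2*I))*319 = (70*I)*319 = 22330*I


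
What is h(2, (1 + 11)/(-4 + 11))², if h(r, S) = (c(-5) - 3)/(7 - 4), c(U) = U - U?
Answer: 1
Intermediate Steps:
c(U) = 0
h(r, S) = -1 (h(r, S) = (0 - 3)/(7 - 4) = -3/3 = -3*⅓ = -1)
h(2, (1 + 11)/(-4 + 11))² = (-1)² = 1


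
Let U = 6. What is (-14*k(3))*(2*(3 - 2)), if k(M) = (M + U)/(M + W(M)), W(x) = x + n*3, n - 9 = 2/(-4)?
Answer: -8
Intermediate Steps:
n = 17/2 (n = 9 + 2/(-4) = 9 + 2*(-¼) = 9 - ½ = 17/2 ≈ 8.5000)
W(x) = 51/2 + x (W(x) = x + (17/2)*3 = x + 51/2 = 51/2 + x)
k(M) = (6 + M)/(51/2 + 2*M) (k(M) = (M + 6)/(M + (51/2 + M)) = (6 + M)/(51/2 + 2*M))
(-14*k(3))*(2*(3 - 2)) = (-28*(6 + 3)/(51 + 4*3))*(2*(3 - 2)) = (-28*9/(51 + 12))*(2*1) = -28*9/63*2 = -14*2/7*2 = -4*2 = -8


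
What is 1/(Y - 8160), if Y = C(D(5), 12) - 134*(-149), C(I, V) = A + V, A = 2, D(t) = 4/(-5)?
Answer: 1/11820 ≈ 8.4602e-5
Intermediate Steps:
D(t) = -⅘ (D(t) = 4*(-⅕) = -⅘)
C(I, V) = 2 + V
Y = 19980 (Y = (2 + 12) - 134*(-149) = 14 + 19966 = 19980)
1/(Y - 8160) = 1/(19980 - 8160) = 1/11820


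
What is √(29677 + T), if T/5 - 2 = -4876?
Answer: √5307 ≈ 72.849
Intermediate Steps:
T = -24370 (T = 10 + 5*(-4876) = 10 - 24380 = -24370)
√(29677 + T) = √(29677 - 24370) = √5307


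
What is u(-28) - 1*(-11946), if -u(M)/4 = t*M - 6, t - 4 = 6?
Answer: 13090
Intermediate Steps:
t = 10 (t = 4 + 6 = 10)
u(M) = 24 - 40*M (u(M) = -4*(10*M - 6) = -4*(-6 + 10*M) = 24 - 40*M)
u(-28) - 1*(-11946) = (24 - 40*(-28)) - 1*(-11946) = (24 + 1120) + 11946 = 1144 + 11946 = 13090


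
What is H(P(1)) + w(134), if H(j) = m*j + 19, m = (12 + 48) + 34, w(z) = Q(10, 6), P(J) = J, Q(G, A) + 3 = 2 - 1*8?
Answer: 104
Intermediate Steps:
Q(G, A) = -9 (Q(G, A) = -3 + (2 - 1*8) = -3 + (2 - 8) = -3 - 6 = -9)
w(z) = -9
m = 94 (m = 60 + 34 = 94)
H(j) = 19 + 94*j (H(j) = 94*j + 19 = 19 + 94*j)
H(P(1)) + w(134) = (19 + 94*1) - 9 = (19 + 94) - 9 = 113 - 9 = 104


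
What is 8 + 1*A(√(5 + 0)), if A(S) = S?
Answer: 8 + √5 ≈ 10.236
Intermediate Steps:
8 + 1*A(√(5 + 0)) = 8 + 1*√(5 + 0) = 8 + 1*√5 = 8 + √5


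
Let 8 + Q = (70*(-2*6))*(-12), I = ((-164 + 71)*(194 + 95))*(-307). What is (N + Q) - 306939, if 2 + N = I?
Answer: 7954370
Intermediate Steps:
I = 8251239 (I = -93*289*(-307) = -26877*(-307) = 8251239)
N = 8251237 (N = -2 + 8251239 = 8251237)
Q = 10072 (Q = -8 + (70*(-2*6))*(-12) = -8 + (70*(-12))*(-12) = -8 - 840*(-12) = -8 + 10080 = 10072)
(N + Q) - 306939 = (8251237 + 10072) - 306939 = 8261309 - 306939 = 7954370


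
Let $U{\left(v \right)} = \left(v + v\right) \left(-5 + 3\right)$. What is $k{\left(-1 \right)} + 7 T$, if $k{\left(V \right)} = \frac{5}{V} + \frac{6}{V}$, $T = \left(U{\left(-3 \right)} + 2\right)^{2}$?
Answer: $1361$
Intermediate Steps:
$U{\left(v \right)} = - 4 v$ ($U{\left(v \right)} = 2 v \left(-2\right) = - 4 v$)
$T = 196$ ($T = \left(\left(-4\right) \left(-3\right) + 2\right)^{2} = \left(12 + 2\right)^{2} = 14^{2} = 196$)
$k{\left(V \right)} = \frac{11}{V}$
$k{\left(-1 \right)} + 7 T = \frac{11}{-1} + 7 \cdot 196 = 11 \left(-1\right) + 1372 = -11 + 1372 = 1361$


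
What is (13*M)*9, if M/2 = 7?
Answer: 1638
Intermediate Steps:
M = 14 (M = 2*7 = 14)
(13*M)*9 = (13*14)*9 = 182*9 = 1638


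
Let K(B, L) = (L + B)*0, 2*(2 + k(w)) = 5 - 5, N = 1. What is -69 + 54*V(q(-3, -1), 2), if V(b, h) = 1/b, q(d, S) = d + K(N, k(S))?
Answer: -87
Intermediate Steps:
k(w) = -2 (k(w) = -2 + (5 - 5)/2 = -2 + (½)*0 = -2 + 0 = -2)
K(B, L) = 0 (K(B, L) = (B + L)*0 = 0)
q(d, S) = d (q(d, S) = d + 0 = d)
-69 + 54*V(q(-3, -1), 2) = -69 + 54/(-3) = -69 + 54*(-⅓) = -69 - 18 = -87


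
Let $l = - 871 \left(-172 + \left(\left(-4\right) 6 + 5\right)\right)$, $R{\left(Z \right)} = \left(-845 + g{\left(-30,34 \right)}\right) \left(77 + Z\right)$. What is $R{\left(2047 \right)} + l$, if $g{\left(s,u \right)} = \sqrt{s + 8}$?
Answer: $-1628419 + 2124 i \sqrt{22} \approx -1.6284 \cdot 10^{6} + 9962.4 i$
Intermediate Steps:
$g{\left(s,u \right)} = \sqrt{8 + s}$
$R{\left(Z \right)} = \left(-845 + i \sqrt{22}\right) \left(77 + Z\right)$ ($R{\left(Z \right)} = \left(-845 + \sqrt{8 - 30}\right) \left(77 + Z\right) = \left(-845 + \sqrt{-22}\right) \left(77 + Z\right) = \left(-845 + i \sqrt{22}\right) \left(77 + Z\right)$)
$l = 166361$ ($l = - 871 \left(-172 + \left(-24 + 5\right)\right) = - 871 \left(-172 - 19\right) = \left(-871\right) \left(-191\right) = 166361$)
$R{\left(2047 \right)} + l = \left(-65065 - 1729715 + 77 i \sqrt{22} + i 2047 \sqrt{22}\right) + 166361 = \left(-65065 - 1729715 + 77 i \sqrt{22} + 2047 i \sqrt{22}\right) + 166361 = \left(-1794780 + 2124 i \sqrt{22}\right) + 166361 = -1628419 + 2124 i \sqrt{22}$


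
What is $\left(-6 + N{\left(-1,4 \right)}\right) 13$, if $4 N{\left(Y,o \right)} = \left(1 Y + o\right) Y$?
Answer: $- \frac{351}{4} \approx -87.75$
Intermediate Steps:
$N{\left(Y,o \right)} = \frac{Y \left(Y + o\right)}{4}$ ($N{\left(Y,o \right)} = \frac{\left(1 Y + o\right) Y}{4} = \frac{\left(Y + o\right) Y}{4} = \frac{Y \left(Y + o\right)}{4}$)
$\left(-6 + N{\left(-1,4 \right)}\right) 13 = \left(-6 + \frac{1}{4} \left(-1\right) \left(-1 + 4\right)\right) 13 = \left(-6 + \frac{1}{4} \left(-1\right) 3\right) 13 = \left(-6 - \frac{3}{4}\right) 13 = \left(- \frac{27}{4}\right) 13 = - \frac{351}{4}$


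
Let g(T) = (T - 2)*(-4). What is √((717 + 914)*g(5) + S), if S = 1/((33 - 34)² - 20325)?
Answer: 121*I*√138045689/10162 ≈ 139.9*I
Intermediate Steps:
g(T) = 8 - 4*T (g(T) = (-2 + T)*(-4) = 8 - 4*T)
S = -1/20324 (S = 1/((-1)² - 20325) = 1/(1 - 20325) = 1/(-20324) = -1/20324 ≈ -4.9203e-5)
√((717 + 914)*g(5) + S) = √((717 + 914)*(8 - 4*5) - 1/20324) = √(1631*(8 - 20) - 1/20324) = √(1631*(-12) - 1/20324) = √(-19572 - 1/20324) = √(-397781329/20324) = 121*I*√138045689/10162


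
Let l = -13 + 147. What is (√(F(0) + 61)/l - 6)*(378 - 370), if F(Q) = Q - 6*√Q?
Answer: -48 + 4*√61/67 ≈ -47.534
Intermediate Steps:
l = 134
F(Q) = Q - 6*√Q
(√(F(0) + 61)/l - 6)*(378 - 370) = (√((0 - 6*√0) + 61)/134 - 6)*(378 - 370) = (√((0 - 6*0) + 61)*(1/134) - 6)*8 = (√((0 + 0) + 61)*(1/134) - 6)*8 = (√(0 + 61)*(1/134) - 6)*8 = (√61*(1/134) - 6)*8 = (√61/134 - 6)*8 = (-6 + √61/134)*8 = -48 + 4*√61/67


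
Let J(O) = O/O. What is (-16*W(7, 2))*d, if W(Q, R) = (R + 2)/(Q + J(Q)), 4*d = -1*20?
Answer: 40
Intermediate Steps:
J(O) = 1
d = -5 (d = (-1*20)/4 = (1/4)*(-20) = -5)
W(Q, R) = (2 + R)/(1 + Q) (W(Q, R) = (R + 2)/(Q + 1) = (2 + R)/(1 + Q))
(-16*W(7, 2))*d = -16*(2 + 2)/(1 + 7)*(-5) = -16*4/8*(-5) = -2*4*(-5) = -16*1/2*(-5) = -8*(-5) = 40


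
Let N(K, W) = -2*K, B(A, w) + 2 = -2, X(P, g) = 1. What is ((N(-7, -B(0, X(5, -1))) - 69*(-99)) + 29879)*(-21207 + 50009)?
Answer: 1057724648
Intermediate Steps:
B(A, w) = -4 (B(A, w) = -2 - 2 = -4)
((N(-7, -B(0, X(5, -1))) - 69*(-99)) + 29879)*(-21207 + 50009) = ((-2*(-7) - 69*(-99)) + 29879)*(-21207 + 50009) = ((14 + 6831) + 29879)*28802 = (6845 + 29879)*28802 = 36724*28802 = 1057724648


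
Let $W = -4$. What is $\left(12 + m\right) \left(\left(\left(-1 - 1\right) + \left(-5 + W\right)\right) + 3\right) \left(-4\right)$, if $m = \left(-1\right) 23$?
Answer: $-352$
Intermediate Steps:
$m = -23$
$\left(12 + m\right) \left(\left(\left(-1 - 1\right) + \left(-5 + W\right)\right) + 3\right) \left(-4\right) = \left(12 - 23\right) \left(\left(\left(-1 - 1\right) - 9\right) + 3\right) \left(-4\right) = - 11 \left(\left(-2 - 9\right) + 3\right) \left(-4\right) = - 11 \left(-11 + 3\right) \left(-4\right) = \left(-11\right) \left(-8\right) \left(-4\right) = 88 \left(-4\right) = -352$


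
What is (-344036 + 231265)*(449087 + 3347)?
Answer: -51021434614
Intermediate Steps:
(-344036 + 231265)*(449087 + 3347) = -112771*452434 = -51021434614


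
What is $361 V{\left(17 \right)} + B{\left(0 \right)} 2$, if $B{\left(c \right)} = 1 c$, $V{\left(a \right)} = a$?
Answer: $6137$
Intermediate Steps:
$B{\left(c \right)} = c$
$361 V{\left(17 \right)} + B{\left(0 \right)} 2 = 361 \cdot 17 + 0 \cdot 2 = 6137 + 0 = 6137$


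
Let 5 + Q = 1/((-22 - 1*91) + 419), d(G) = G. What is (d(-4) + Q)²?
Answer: 7579009/93636 ≈ 80.941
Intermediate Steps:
Q = -1529/306 (Q = -5 + 1/((-22 - 1*91) + 419) = -5 + 1/((-22 - 91) + 419) = -5 + 1/(-113 + 419) = -5 + 1/306 = -1529/306 ≈ -4.9967)
(d(-4) + Q)² = (-4 - 1529/306)² = (-2753/306)² = 7579009/93636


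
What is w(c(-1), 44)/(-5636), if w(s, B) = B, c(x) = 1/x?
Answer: -11/1409 ≈ -0.0078070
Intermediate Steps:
w(c(-1), 44)/(-5636) = 44/(-5636) = 44*(-1/5636) = -11/1409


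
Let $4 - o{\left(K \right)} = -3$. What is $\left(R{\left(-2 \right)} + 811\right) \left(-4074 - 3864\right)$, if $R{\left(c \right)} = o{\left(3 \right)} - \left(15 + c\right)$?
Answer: $-6390090$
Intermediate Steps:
$o{\left(K \right)} = 7$ ($o{\left(K \right)} = 4 - -3 = 4 + 3 = 7$)
$R{\left(c \right)} = -8 - c$ ($R{\left(c \right)} = 7 - \left(15 + c\right) = -8 - c$)
$\left(R{\left(-2 \right)} + 811\right) \left(-4074 - 3864\right) = \left(\left(-8 - -2\right) + 811\right) \left(-4074 - 3864\right) = \left(\left(-8 + 2\right) + 811\right) \left(-7938\right) = \left(-6 + 811\right) \left(-7938\right) = 805 \left(-7938\right) = -6390090$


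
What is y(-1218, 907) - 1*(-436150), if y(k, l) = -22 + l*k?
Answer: -668598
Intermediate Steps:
y(k, l) = -22 + k*l
y(-1218, 907) - 1*(-436150) = (-22 - 1218*907) - 1*(-436150) = (-22 - 1104726) + 436150 = -1104748 + 436150 = -668598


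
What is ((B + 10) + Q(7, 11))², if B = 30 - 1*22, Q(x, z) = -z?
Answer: 49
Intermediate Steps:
B = 8 (B = 30 - 22 = 8)
((B + 10) + Q(7, 11))² = ((8 + 10) - 1*11)² = (18 - 11)² = 7² = 49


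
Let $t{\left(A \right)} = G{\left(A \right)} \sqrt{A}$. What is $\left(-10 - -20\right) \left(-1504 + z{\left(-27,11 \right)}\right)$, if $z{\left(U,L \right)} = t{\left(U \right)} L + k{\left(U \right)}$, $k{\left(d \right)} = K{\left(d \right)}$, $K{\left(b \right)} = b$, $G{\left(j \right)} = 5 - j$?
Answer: $-15310 + 10560 i \sqrt{3} \approx -15310.0 + 18290.0 i$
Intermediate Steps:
$t{\left(A \right)} = \sqrt{A} \left(5 - A\right)$ ($t{\left(A \right)} = \left(5 - A\right) \sqrt{A} = \sqrt{A} \left(5 - A\right)$)
$k{\left(d \right)} = d$
$z{\left(U,L \right)} = U + L \sqrt{U} \left(5 - U\right)$ ($z{\left(U,L \right)} = \sqrt{U} \left(5 - U\right) L + U = L \sqrt{U} \left(5 - U\right) + U = U + L \sqrt{U} \left(5 - U\right)$)
$\left(-10 - -20\right) \left(-1504 + z{\left(-27,11 \right)}\right) = \left(-10 - -20\right) \left(-1504 - \left(27 + 11 \sqrt{-27} \left(-5 - 27\right)\right)\right) = \left(-10 + 20\right) \left(-1504 - \left(27 + 11 \cdot 3 i \sqrt{3} \left(-32\right)\right)\right) = 10 \left(-1504 - \left(27 - 1056 i \sqrt{3}\right)\right) = 10 \left(-1531 + 1056 i \sqrt{3}\right) = -15310 + 10560 i \sqrt{3}$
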